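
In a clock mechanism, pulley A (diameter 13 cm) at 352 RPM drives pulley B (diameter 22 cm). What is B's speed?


Given: D1 = 13 cm, w1 = 352 RPM, D2 = 22 cm
Using D1*w1 = D2*w2
w2 = D1*w1 / D2
w2 = 13*352 / 22
w2 = 4576 / 22
w2 = 208 RPM

208 RPM


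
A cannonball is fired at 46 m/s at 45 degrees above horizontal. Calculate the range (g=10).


Given: v0 = 46 m/s, theta = 45 deg, g = 10 m/s^2
sin(2*45) = sin(90) = 1
Using R = v0^2 * sin(2*theta) / g
R = 46^2 * 1 / 10
R = 2116 / 10
R = 1058/5 m

1058/5 m


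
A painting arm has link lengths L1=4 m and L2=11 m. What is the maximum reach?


Given: L1 = 4 m, L2 = 11 m
For a 2-link planar arm, max reach = L1 + L2 (fully extended)
Max reach = 4 + 11
Max reach = 15 m

15 m


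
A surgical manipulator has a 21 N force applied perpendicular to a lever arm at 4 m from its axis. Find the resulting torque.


Given: F = 21 N, r = 4 m, angle = 90 deg (perpendicular)
Using tau = F * r * sin(90)
sin(90) = 1
tau = 21 * 4 * 1
tau = 84 Nm

84 Nm


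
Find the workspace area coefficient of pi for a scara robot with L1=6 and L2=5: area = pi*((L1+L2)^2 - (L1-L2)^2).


Given: L1 = 6, L2 = 5
(L1+L2)^2 = (11)^2 = 121
(L1-L2)^2 = (1)^2 = 1
Difference = 121 - 1 = 120
This equals 4*L1*L2 = 4*6*5 = 120
Workspace area = 120*pi

120


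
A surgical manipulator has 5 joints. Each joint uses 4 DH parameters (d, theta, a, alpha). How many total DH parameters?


Given: 5 joints, 4 DH parameters per joint (d, theta, a, alpha)
Total DH parameters = number_of_joints * 4
Total = 5 * 4
Total = 20

20


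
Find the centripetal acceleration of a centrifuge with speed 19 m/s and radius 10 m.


Given: v = 19 m/s, r = 10 m
Using a_c = v^2 / r
a_c = 19^2 / 10
a_c = 361 / 10
a_c = 361/10 m/s^2

361/10 m/s^2


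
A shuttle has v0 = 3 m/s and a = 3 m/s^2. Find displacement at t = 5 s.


Given: v0 = 3 m/s, a = 3 m/s^2, t = 5 s
Using s = v0*t + (1/2)*a*t^2
s = 3*5 + (1/2)*3*5^2
s = 15 + (1/2)*75
s = 15 + 75/2
s = 105/2

105/2 m


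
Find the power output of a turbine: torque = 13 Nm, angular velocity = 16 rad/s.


Given: tau = 13 Nm, omega = 16 rad/s
Using P = tau * omega
P = 13 * 16
P = 208 W

208 W


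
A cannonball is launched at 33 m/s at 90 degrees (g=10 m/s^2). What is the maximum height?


Given: v0 = 33 m/s, theta = 90 deg, g = 10 m/s^2
sin^2(90) = 1
Using H = v0^2 * sin^2(theta) / (2*g)
H = 33^2 * 1 / (2*10)
H = 1089 * 1 / 20
H = 1089 / 20
H = 1089/20 m

1089/20 m


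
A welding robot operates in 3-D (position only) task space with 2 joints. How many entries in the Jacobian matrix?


Given: task space dimension = 3, joints = 2
Jacobian is a 3 x 2 matrix
Total entries = rows * columns
Total = 3 * 2
Total = 6

6


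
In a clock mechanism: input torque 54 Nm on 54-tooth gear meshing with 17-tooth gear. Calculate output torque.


Given: N1 = 54, N2 = 17, T1 = 54 Nm
Using T2/T1 = N2/N1
T2 = T1 * N2 / N1
T2 = 54 * 17 / 54
T2 = 918 / 54
T2 = 17 Nm

17 Nm


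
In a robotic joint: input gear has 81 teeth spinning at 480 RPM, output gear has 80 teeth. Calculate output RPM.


Given: N1 = 81 teeth, w1 = 480 RPM, N2 = 80 teeth
Using N1*w1 = N2*w2
w2 = N1*w1 / N2
w2 = 81*480 / 80
w2 = 38880 / 80
w2 = 486 RPM

486 RPM


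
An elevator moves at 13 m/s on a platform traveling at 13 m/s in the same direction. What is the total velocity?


Given: object velocity = 13 m/s, platform velocity = 13 m/s (same direction)
Using classical velocity addition: v_total = v_object + v_platform
v_total = 13 + 13
v_total = 26 m/s

26 m/s


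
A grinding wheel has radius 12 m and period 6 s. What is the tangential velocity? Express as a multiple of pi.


Given: radius r = 12 m, period T = 6 s
Using v = 2*pi*r / T
v = 2*pi*12 / 6
v = 24*pi / 6
v = 4*pi m/s

4*pi m/s


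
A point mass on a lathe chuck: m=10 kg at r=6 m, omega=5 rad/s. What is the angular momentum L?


Given: m = 10 kg, r = 6 m, omega = 5 rad/s
For a point mass: I = m*r^2
I = 10*6^2 = 10*36 = 360
L = I*omega = 360*5
L = 1800 kg*m^2/s

1800 kg*m^2/s


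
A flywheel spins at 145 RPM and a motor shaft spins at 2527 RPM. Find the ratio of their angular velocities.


Given: RPM_A = 145, RPM_B = 2527
omega = 2*pi*RPM/60, so omega_A/omega_B = RPM_A / RPM_B
omega_A/omega_B = 145 / 2527
omega_A/omega_B = 145/2527

145/2527


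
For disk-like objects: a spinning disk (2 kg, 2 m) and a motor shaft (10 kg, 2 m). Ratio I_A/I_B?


Given: M1=2 kg, R1=2 m, M2=10 kg, R2=2 m
For a disk: I = (1/2)*M*R^2, so I_A/I_B = (M1*R1^2)/(M2*R2^2)
M1*R1^2 = 2*4 = 8
M2*R2^2 = 10*4 = 40
I_A/I_B = 8/40 = 1/5

1/5


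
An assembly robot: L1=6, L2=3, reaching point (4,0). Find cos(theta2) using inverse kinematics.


Given: L1 = 6, L2 = 3, target (x, y) = (4, 0)
Using cos(theta2) = (x^2 + y^2 - L1^2 - L2^2) / (2*L1*L2)
x^2 + y^2 = 4^2 + 0 = 16
L1^2 + L2^2 = 36 + 9 = 45
Numerator = 16 - 45 = -29
Denominator = 2*6*3 = 36
cos(theta2) = -29/36 = -29/36

-29/36


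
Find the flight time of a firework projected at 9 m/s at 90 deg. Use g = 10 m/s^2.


Given: v0 = 9 m/s, theta = 90 deg, g = 10 m/s^2
sin(90) = 1
Using T = 2*v0*sin(theta) / g
T = 2*9*1 / 10
T = 18 / 10
T = 9/5 s

9/5 s


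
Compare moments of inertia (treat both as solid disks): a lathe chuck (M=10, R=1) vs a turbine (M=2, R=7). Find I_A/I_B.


Given: M1=10 kg, R1=1 m, M2=2 kg, R2=7 m
For a disk: I = (1/2)*M*R^2, so I_A/I_B = (M1*R1^2)/(M2*R2^2)
M1*R1^2 = 10*1 = 10
M2*R2^2 = 2*49 = 98
I_A/I_B = 10/98 = 5/49

5/49


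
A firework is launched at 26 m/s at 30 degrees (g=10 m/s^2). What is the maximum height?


Given: v0 = 26 m/s, theta = 30 deg, g = 10 m/s^2
sin^2(30) = 1/4
Using H = v0^2 * sin^2(theta) / (2*g)
H = 26^2 * 1/4 / (2*10)
H = 676 * 1/4 / 20
H = 169 / 20
H = 169/20 m

169/20 m


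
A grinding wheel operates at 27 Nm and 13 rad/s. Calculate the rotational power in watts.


Given: tau = 27 Nm, omega = 13 rad/s
Using P = tau * omega
P = 27 * 13
P = 351 W

351 W


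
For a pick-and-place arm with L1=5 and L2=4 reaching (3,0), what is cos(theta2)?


Given: L1 = 5, L2 = 4, target (x, y) = (3, 0)
Using cos(theta2) = (x^2 + y^2 - L1^2 - L2^2) / (2*L1*L2)
x^2 + y^2 = 3^2 + 0 = 9
L1^2 + L2^2 = 25 + 16 = 41
Numerator = 9 - 41 = -32
Denominator = 2*5*4 = 40
cos(theta2) = -32/40 = -4/5

-4/5


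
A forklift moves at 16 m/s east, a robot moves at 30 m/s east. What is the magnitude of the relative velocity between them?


Given: v_A = 16 m/s east, v_B = 30 m/s east
Both move in the same direction; relative speed = |v_A - v_B|
|16 - 30| = |-14|
= 14 m/s

14 m/s


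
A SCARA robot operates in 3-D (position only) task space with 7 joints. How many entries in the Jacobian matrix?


Given: task space dimension = 3, joints = 7
Jacobian is a 3 x 7 matrix
Total entries = rows * columns
Total = 3 * 7
Total = 21

21


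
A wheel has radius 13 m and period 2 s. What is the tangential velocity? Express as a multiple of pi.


Given: radius r = 13 m, period T = 2 s
Using v = 2*pi*r / T
v = 2*pi*13 / 2
v = 26*pi / 2
v = 13*pi m/s

13*pi m/s


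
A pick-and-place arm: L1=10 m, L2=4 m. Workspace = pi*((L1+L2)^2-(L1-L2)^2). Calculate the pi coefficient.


Given: L1 = 10, L2 = 4
(L1+L2)^2 = (14)^2 = 196
(L1-L2)^2 = (6)^2 = 36
Difference = 196 - 36 = 160
This equals 4*L1*L2 = 4*10*4 = 160
Workspace area = 160*pi

160


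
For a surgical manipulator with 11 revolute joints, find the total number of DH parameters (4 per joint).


Given: 11 joints, 4 DH parameters per joint (d, theta, a, alpha)
Total DH parameters = number_of_joints * 4
Total = 11 * 4
Total = 44

44


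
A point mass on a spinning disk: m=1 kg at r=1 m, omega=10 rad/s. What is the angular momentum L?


Given: m = 1 kg, r = 1 m, omega = 10 rad/s
For a point mass: I = m*r^2
I = 1*1^2 = 1*1 = 1
L = I*omega = 1*10
L = 10 kg*m^2/s

10 kg*m^2/s


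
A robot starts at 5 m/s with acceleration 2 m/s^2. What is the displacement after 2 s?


Given: v0 = 5 m/s, a = 2 m/s^2, t = 2 s
Using s = v0*t + (1/2)*a*t^2
s = 5*2 + (1/2)*2*2^2
s = 10 + (1/2)*8
s = 10 + 4
s = 14

14 m


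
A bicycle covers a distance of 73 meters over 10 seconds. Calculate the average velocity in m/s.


Given: distance d = 73 m, time t = 10 s
Using v = d / t
v = 73 / 10
v = 73/10 m/s

73/10 m/s


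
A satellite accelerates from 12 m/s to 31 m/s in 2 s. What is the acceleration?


Given: initial velocity v0 = 12 m/s, final velocity v = 31 m/s, time t = 2 s
Using a = (v - v0) / t
a = (31 - 12) / 2
a = 19 / 2
a = 19/2 m/s^2

19/2 m/s^2


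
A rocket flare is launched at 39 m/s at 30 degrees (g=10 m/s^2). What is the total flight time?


Given: v0 = 39 m/s, theta = 30 deg, g = 10 m/s^2
sin(30) = 1/2
Using T = 2*v0*sin(theta) / g
T = 2*39*1/2 / 10
T = 39 / 10
T = 39/10 s

39/10 s


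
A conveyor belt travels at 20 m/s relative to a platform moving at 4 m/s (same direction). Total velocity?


Given: object velocity = 20 m/s, platform velocity = 4 m/s (same direction)
Using classical velocity addition: v_total = v_object + v_platform
v_total = 20 + 4
v_total = 24 m/s

24 m/s


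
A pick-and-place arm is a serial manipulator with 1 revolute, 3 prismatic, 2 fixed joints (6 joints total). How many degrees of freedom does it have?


Given: serial robot with 1 revolute, 3 prismatic, 2 fixed joints
DOF contribution per joint type: revolute=1, prismatic=1, spherical=3, fixed=0
DOF = 1*1 + 3*1 + 2*0
DOF = 4

4


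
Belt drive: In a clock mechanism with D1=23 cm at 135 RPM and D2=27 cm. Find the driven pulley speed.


Given: D1 = 23 cm, w1 = 135 RPM, D2 = 27 cm
Using D1*w1 = D2*w2
w2 = D1*w1 / D2
w2 = 23*135 / 27
w2 = 3105 / 27
w2 = 115 RPM

115 RPM


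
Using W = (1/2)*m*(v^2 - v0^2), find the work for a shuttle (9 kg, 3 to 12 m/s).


Given: m = 9 kg, v0 = 3 m/s, v = 12 m/s
Using W = (1/2)*m*(v^2 - v0^2)
v^2 = 12^2 = 144
v0^2 = 3^2 = 9
v^2 - v0^2 = 144 - 9 = 135
W = (1/2)*9*135 = 1215/2 J

1215/2 J


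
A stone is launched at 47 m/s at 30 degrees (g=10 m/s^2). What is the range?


Given: v0 = 47 m/s, theta = 30 deg, g = 10 m/s^2
sin(2*30) = sin(60) = sqrt(3)/2
Using R = v0^2 * sin(2*theta) / g
R = 47^2 * (sqrt(3)/2) / 10
R = 2209 * sqrt(3) / 20
R = 2209/20*sqrt(3) m

2209/20*sqrt(3) m


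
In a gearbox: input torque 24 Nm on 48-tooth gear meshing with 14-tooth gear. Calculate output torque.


Given: N1 = 48, N2 = 14, T1 = 24 Nm
Using T2/T1 = N2/N1
T2 = T1 * N2 / N1
T2 = 24 * 14 / 48
T2 = 336 / 48
T2 = 7 Nm

7 Nm


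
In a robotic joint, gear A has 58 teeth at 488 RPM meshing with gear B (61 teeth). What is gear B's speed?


Given: N1 = 58 teeth, w1 = 488 RPM, N2 = 61 teeth
Using N1*w1 = N2*w2
w2 = N1*w1 / N2
w2 = 58*488 / 61
w2 = 28304 / 61
w2 = 464 RPM

464 RPM


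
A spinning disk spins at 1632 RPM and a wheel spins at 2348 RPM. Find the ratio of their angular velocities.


Given: RPM_A = 1632, RPM_B = 2348
omega = 2*pi*RPM/60, so omega_A/omega_B = RPM_A / RPM_B
omega_A/omega_B = 1632 / 2348
omega_A/omega_B = 408/587

408/587


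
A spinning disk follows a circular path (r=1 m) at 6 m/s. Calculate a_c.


Given: v = 6 m/s, r = 1 m
Using a_c = v^2 / r
a_c = 6^2 / 1
a_c = 36 / 1
a_c = 36 m/s^2

36 m/s^2


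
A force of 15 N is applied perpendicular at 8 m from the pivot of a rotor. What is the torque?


Given: F = 15 N, r = 8 m, angle = 90 deg (perpendicular)
Using tau = F * r * sin(90)
sin(90) = 1
tau = 15 * 8 * 1
tau = 120 Nm

120 Nm


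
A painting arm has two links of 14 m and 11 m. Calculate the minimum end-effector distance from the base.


Given: L1 = 14 m, L2 = 11 m
For a 2-link planar arm, min reach = |L1 - L2| (second link folded back)
Min reach = |14 - 11|
Min reach = 3 m

3 m


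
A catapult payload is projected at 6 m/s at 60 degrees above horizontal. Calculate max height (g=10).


Given: v0 = 6 m/s, theta = 60 deg, g = 10 m/s^2
sin^2(60) = 3/4
Using H = v0^2 * sin^2(theta) / (2*g)
H = 6^2 * 3/4 / (2*10)
H = 36 * 3/4 / 20
H = 27 / 20
H = 27/20 m

27/20 m


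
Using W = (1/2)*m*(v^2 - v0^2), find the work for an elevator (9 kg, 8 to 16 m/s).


Given: m = 9 kg, v0 = 8 m/s, v = 16 m/s
Using W = (1/2)*m*(v^2 - v0^2)
v^2 = 16^2 = 256
v0^2 = 8^2 = 64
v^2 - v0^2 = 256 - 64 = 192
W = (1/2)*9*192 = 864 J

864 J


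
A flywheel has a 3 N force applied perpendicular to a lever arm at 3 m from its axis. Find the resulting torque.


Given: F = 3 N, r = 3 m, angle = 90 deg (perpendicular)
Using tau = F * r * sin(90)
sin(90) = 1
tau = 3 * 3 * 1
tau = 9 Nm

9 Nm


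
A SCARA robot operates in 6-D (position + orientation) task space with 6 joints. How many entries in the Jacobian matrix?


Given: task space dimension = 6, joints = 6
Jacobian is a 6 x 6 matrix
Total entries = rows * columns
Total = 6 * 6
Total = 36

36


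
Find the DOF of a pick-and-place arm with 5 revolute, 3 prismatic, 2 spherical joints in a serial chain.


Given: serial robot with 5 revolute, 3 prismatic, 2 spherical joints
DOF contribution per joint type: revolute=1, prismatic=1, spherical=3, fixed=0
DOF = 5*1 + 3*1 + 2*3
DOF = 14

14


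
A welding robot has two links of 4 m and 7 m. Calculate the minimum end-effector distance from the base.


Given: L1 = 4 m, L2 = 7 m
For a 2-link planar arm, min reach = |L1 - L2| (second link folded back)
Min reach = |4 - 7|
Min reach = 3 m

3 m


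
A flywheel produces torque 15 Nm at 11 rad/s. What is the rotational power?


Given: tau = 15 Nm, omega = 11 rad/s
Using P = tau * omega
P = 15 * 11
P = 165 W

165 W


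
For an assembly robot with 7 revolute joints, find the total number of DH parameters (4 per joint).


Given: 7 joints, 4 DH parameters per joint (d, theta, a, alpha)
Total DH parameters = number_of_joints * 4
Total = 7 * 4
Total = 28

28


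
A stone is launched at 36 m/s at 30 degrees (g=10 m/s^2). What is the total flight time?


Given: v0 = 36 m/s, theta = 30 deg, g = 10 m/s^2
sin(30) = 1/2
Using T = 2*v0*sin(theta) / g
T = 2*36*1/2 / 10
T = 36 / 10
T = 18/5 s

18/5 s


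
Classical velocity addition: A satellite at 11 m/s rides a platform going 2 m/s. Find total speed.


Given: object velocity = 11 m/s, platform velocity = 2 m/s (same direction)
Using classical velocity addition: v_total = v_object + v_platform
v_total = 11 + 2
v_total = 13 m/s

13 m/s


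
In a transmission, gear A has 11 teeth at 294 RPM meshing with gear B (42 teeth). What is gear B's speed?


Given: N1 = 11 teeth, w1 = 294 RPM, N2 = 42 teeth
Using N1*w1 = N2*w2
w2 = N1*w1 / N2
w2 = 11*294 / 42
w2 = 3234 / 42
w2 = 77 RPM

77 RPM


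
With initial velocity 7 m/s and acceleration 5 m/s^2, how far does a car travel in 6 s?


Given: v0 = 7 m/s, a = 5 m/s^2, t = 6 s
Using s = v0*t + (1/2)*a*t^2
s = 7*6 + (1/2)*5*6^2
s = 42 + (1/2)*180
s = 42 + 90
s = 132

132 m


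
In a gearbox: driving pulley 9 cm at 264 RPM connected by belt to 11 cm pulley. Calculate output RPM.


Given: D1 = 9 cm, w1 = 264 RPM, D2 = 11 cm
Using D1*w1 = D2*w2
w2 = D1*w1 / D2
w2 = 9*264 / 11
w2 = 2376 / 11
w2 = 216 RPM

216 RPM


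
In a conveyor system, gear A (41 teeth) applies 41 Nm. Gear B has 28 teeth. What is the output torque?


Given: N1 = 41, N2 = 28, T1 = 41 Nm
Using T2/T1 = N2/N1
T2 = T1 * N2 / N1
T2 = 41 * 28 / 41
T2 = 1148 / 41
T2 = 28 Nm

28 Nm


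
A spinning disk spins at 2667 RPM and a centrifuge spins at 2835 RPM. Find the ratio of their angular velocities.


Given: RPM_A = 2667, RPM_B = 2835
omega = 2*pi*RPM/60, so omega_A/omega_B = RPM_A / RPM_B
omega_A/omega_B = 2667 / 2835
omega_A/omega_B = 127/135

127/135


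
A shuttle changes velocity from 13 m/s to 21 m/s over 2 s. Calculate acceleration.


Given: initial velocity v0 = 13 m/s, final velocity v = 21 m/s, time t = 2 s
Using a = (v - v0) / t
a = (21 - 13) / 2
a = 8 / 2
a = 4 m/s^2

4 m/s^2


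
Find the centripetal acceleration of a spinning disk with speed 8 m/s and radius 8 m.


Given: v = 8 m/s, r = 8 m
Using a_c = v^2 / r
a_c = 8^2 / 8
a_c = 64 / 8
a_c = 8 m/s^2

8 m/s^2


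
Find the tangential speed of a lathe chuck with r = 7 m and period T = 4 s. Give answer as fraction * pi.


Given: radius r = 7 m, period T = 4 s
Using v = 2*pi*r / T
v = 2*pi*7 / 4
v = 14*pi / 4
v = 7/2*pi m/s

7/2*pi m/s


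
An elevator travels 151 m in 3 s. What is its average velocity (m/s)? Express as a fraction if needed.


Given: distance d = 151 m, time t = 3 s
Using v = d / t
v = 151 / 3
v = 151/3 m/s

151/3 m/s


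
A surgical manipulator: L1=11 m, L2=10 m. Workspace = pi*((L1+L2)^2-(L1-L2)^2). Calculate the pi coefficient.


Given: L1 = 11, L2 = 10
(L1+L2)^2 = (21)^2 = 441
(L1-L2)^2 = (1)^2 = 1
Difference = 441 - 1 = 440
This equals 4*L1*L2 = 4*11*10 = 440
Workspace area = 440*pi

440


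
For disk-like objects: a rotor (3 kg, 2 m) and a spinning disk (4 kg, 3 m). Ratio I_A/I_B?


Given: M1=3 kg, R1=2 m, M2=4 kg, R2=3 m
For a disk: I = (1/2)*M*R^2, so I_A/I_B = (M1*R1^2)/(M2*R2^2)
M1*R1^2 = 3*4 = 12
M2*R2^2 = 4*9 = 36
I_A/I_B = 12/36 = 1/3

1/3


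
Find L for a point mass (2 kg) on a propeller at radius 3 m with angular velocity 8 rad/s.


Given: m = 2 kg, r = 3 m, omega = 8 rad/s
For a point mass: I = m*r^2
I = 2*3^2 = 2*9 = 18
L = I*omega = 18*8
L = 144 kg*m^2/s

144 kg*m^2/s


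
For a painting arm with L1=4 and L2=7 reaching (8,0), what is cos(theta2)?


Given: L1 = 4, L2 = 7, target (x, y) = (8, 0)
Using cos(theta2) = (x^2 + y^2 - L1^2 - L2^2) / (2*L1*L2)
x^2 + y^2 = 8^2 + 0 = 64
L1^2 + L2^2 = 16 + 49 = 65
Numerator = 64 - 65 = -1
Denominator = 2*4*7 = 56
cos(theta2) = -1/56 = -1/56

-1/56


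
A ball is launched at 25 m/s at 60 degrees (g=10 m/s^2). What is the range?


Given: v0 = 25 m/s, theta = 60 deg, g = 10 m/s^2
sin(2*60) = sin(120) = sqrt(3)/2
Using R = v0^2 * sin(2*theta) / g
R = 25^2 * (sqrt(3)/2) / 10
R = 625 * sqrt(3) / 20
R = 125/4*sqrt(3) m

125/4*sqrt(3) m


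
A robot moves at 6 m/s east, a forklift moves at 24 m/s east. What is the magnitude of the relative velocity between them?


Given: v_A = 6 m/s east, v_B = 24 m/s east
Both move in the same direction; relative speed = |v_A - v_B|
|6 - 24| = |-18|
= 18 m/s

18 m/s


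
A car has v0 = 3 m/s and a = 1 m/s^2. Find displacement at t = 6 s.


Given: v0 = 3 m/s, a = 1 m/s^2, t = 6 s
Using s = v0*t + (1/2)*a*t^2
s = 3*6 + (1/2)*1*6^2
s = 18 + (1/2)*36
s = 18 + 18
s = 36

36 m


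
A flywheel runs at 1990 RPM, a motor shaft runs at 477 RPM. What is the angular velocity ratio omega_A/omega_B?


Given: RPM_A = 1990, RPM_B = 477
omega = 2*pi*RPM/60, so omega_A/omega_B = RPM_A / RPM_B
omega_A/omega_B = 1990 / 477
omega_A/omega_B = 1990/477

1990/477


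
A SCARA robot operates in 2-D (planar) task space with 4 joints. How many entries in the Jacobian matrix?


Given: task space dimension = 2, joints = 4
Jacobian is a 2 x 4 matrix
Total entries = rows * columns
Total = 2 * 4
Total = 8

8


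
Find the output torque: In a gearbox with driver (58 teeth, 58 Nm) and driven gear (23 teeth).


Given: N1 = 58, N2 = 23, T1 = 58 Nm
Using T2/T1 = N2/N1
T2 = T1 * N2 / N1
T2 = 58 * 23 / 58
T2 = 1334 / 58
T2 = 23 Nm

23 Nm


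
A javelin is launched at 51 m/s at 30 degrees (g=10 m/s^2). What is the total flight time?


Given: v0 = 51 m/s, theta = 30 deg, g = 10 m/s^2
sin(30) = 1/2
Using T = 2*v0*sin(theta) / g
T = 2*51*1/2 / 10
T = 51 / 10
T = 51/10 s

51/10 s


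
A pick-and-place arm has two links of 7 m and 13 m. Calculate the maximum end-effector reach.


Given: L1 = 7 m, L2 = 13 m
For a 2-link planar arm, max reach = L1 + L2 (fully extended)
Max reach = 7 + 13
Max reach = 20 m

20 m


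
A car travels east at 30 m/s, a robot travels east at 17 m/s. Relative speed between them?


Given: v_A = 30 m/s east, v_B = 17 m/s east
Both move in the same direction; relative speed = |v_A - v_B|
|30 - 17| = |13|
= 13 m/s

13 m/s


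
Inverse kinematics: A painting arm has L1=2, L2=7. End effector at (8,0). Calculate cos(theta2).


Given: L1 = 2, L2 = 7, target (x, y) = (8, 0)
Using cos(theta2) = (x^2 + y^2 - L1^2 - L2^2) / (2*L1*L2)
x^2 + y^2 = 8^2 + 0 = 64
L1^2 + L2^2 = 4 + 49 = 53
Numerator = 64 - 53 = 11
Denominator = 2*2*7 = 28
cos(theta2) = 11/28 = 11/28

11/28


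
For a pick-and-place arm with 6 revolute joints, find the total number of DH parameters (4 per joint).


Given: 6 joints, 4 DH parameters per joint (d, theta, a, alpha)
Total DH parameters = number_of_joints * 4
Total = 6 * 4
Total = 24

24


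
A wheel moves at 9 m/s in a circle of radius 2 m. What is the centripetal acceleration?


Given: v = 9 m/s, r = 2 m
Using a_c = v^2 / r
a_c = 9^2 / 2
a_c = 81 / 2
a_c = 81/2 m/s^2

81/2 m/s^2


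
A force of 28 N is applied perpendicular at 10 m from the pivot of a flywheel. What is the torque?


Given: F = 28 N, r = 10 m, angle = 90 deg (perpendicular)
Using tau = F * r * sin(90)
sin(90) = 1
tau = 28 * 10 * 1
tau = 280 Nm

280 Nm


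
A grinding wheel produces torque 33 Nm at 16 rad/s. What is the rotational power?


Given: tau = 33 Nm, omega = 16 rad/s
Using P = tau * omega
P = 33 * 16
P = 528 W

528 W


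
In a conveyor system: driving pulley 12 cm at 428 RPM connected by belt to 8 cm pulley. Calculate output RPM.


Given: D1 = 12 cm, w1 = 428 RPM, D2 = 8 cm
Using D1*w1 = D2*w2
w2 = D1*w1 / D2
w2 = 12*428 / 8
w2 = 5136 / 8
w2 = 642 RPM

642 RPM


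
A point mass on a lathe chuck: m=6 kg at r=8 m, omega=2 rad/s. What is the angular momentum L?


Given: m = 6 kg, r = 8 m, omega = 2 rad/s
For a point mass: I = m*r^2
I = 6*8^2 = 6*64 = 384
L = I*omega = 384*2
L = 768 kg*m^2/s

768 kg*m^2/s


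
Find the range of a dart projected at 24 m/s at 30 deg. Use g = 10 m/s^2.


Given: v0 = 24 m/s, theta = 30 deg, g = 10 m/s^2
sin(2*30) = sin(60) = sqrt(3)/2
Using R = v0^2 * sin(2*theta) / g
R = 24^2 * (sqrt(3)/2) / 10
R = 576 * sqrt(3) / 20
R = 144/5*sqrt(3) m

144/5*sqrt(3) m


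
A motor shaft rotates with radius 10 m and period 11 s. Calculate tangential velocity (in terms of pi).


Given: radius r = 10 m, period T = 11 s
Using v = 2*pi*r / T
v = 2*pi*10 / 11
v = 20*pi / 11
v = 20/11*pi m/s

20/11*pi m/s


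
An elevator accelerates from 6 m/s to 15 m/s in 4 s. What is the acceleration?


Given: initial velocity v0 = 6 m/s, final velocity v = 15 m/s, time t = 4 s
Using a = (v - v0) / t
a = (15 - 6) / 4
a = 9 / 4
a = 9/4 m/s^2

9/4 m/s^2


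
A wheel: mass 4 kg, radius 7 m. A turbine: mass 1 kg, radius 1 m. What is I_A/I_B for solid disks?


Given: M1=4 kg, R1=7 m, M2=1 kg, R2=1 m
For a disk: I = (1/2)*M*R^2, so I_A/I_B = (M1*R1^2)/(M2*R2^2)
M1*R1^2 = 4*49 = 196
M2*R2^2 = 1*1 = 1
I_A/I_B = 196/1 = 196

196


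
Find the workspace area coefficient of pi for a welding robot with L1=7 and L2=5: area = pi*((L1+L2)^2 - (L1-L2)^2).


Given: L1 = 7, L2 = 5
(L1+L2)^2 = (12)^2 = 144
(L1-L2)^2 = (2)^2 = 4
Difference = 144 - 4 = 140
This equals 4*L1*L2 = 4*7*5 = 140
Workspace area = 140*pi

140


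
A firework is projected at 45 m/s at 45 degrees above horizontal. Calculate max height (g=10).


Given: v0 = 45 m/s, theta = 45 deg, g = 10 m/s^2
sin^2(45) = 1/2
Using H = v0^2 * sin^2(theta) / (2*g)
H = 45^2 * 1/2 / (2*10)
H = 2025 * 1/2 / 20
H = 2025/2 / 20
H = 405/8 m

405/8 m


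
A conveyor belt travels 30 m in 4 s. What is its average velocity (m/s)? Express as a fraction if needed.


Given: distance d = 30 m, time t = 4 s
Using v = d / t
v = 30 / 4
v = 15/2 m/s

15/2 m/s


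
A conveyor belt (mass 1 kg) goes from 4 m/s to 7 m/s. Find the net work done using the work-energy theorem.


Given: m = 1 kg, v0 = 4 m/s, v = 7 m/s
Using W = (1/2)*m*(v^2 - v0^2)
v^2 = 7^2 = 49
v0^2 = 4^2 = 16
v^2 - v0^2 = 49 - 16 = 33
W = (1/2)*1*33 = 33/2 J

33/2 J


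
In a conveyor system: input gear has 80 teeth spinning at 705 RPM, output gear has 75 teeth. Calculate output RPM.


Given: N1 = 80 teeth, w1 = 705 RPM, N2 = 75 teeth
Using N1*w1 = N2*w2
w2 = N1*w1 / N2
w2 = 80*705 / 75
w2 = 56400 / 75
w2 = 752 RPM

752 RPM


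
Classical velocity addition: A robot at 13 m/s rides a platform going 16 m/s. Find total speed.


Given: object velocity = 13 m/s, platform velocity = 16 m/s (same direction)
Using classical velocity addition: v_total = v_object + v_platform
v_total = 13 + 16
v_total = 29 m/s

29 m/s


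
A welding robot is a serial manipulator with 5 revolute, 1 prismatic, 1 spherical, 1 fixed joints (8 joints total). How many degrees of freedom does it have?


Given: serial robot with 5 revolute, 1 prismatic, 1 spherical, 1 fixed joints
DOF contribution per joint type: revolute=1, prismatic=1, spherical=3, fixed=0
DOF = 5*1 + 1*1 + 1*3 + 1*0
DOF = 9

9


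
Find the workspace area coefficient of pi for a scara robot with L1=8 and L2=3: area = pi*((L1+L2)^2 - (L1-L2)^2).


Given: L1 = 8, L2 = 3
(L1+L2)^2 = (11)^2 = 121
(L1-L2)^2 = (5)^2 = 25
Difference = 121 - 25 = 96
This equals 4*L1*L2 = 4*8*3 = 96
Workspace area = 96*pi

96


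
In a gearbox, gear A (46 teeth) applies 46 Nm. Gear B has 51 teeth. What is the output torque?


Given: N1 = 46, N2 = 51, T1 = 46 Nm
Using T2/T1 = N2/N1
T2 = T1 * N2 / N1
T2 = 46 * 51 / 46
T2 = 2346 / 46
T2 = 51 Nm

51 Nm


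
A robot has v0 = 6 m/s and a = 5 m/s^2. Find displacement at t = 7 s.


Given: v0 = 6 m/s, a = 5 m/s^2, t = 7 s
Using s = v0*t + (1/2)*a*t^2
s = 6*7 + (1/2)*5*7^2
s = 42 + (1/2)*245
s = 42 + 245/2
s = 329/2

329/2 m


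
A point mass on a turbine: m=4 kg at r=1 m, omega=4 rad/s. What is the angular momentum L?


Given: m = 4 kg, r = 1 m, omega = 4 rad/s
For a point mass: I = m*r^2
I = 4*1^2 = 4*1 = 4
L = I*omega = 4*4
L = 16 kg*m^2/s

16 kg*m^2/s


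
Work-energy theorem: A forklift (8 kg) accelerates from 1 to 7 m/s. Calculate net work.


Given: m = 8 kg, v0 = 1 m/s, v = 7 m/s
Using W = (1/2)*m*(v^2 - v0^2)
v^2 = 7^2 = 49
v0^2 = 1^2 = 1
v^2 - v0^2 = 49 - 1 = 48
W = (1/2)*8*48 = 192 J

192 J


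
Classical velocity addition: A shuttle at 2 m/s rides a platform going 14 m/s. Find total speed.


Given: object velocity = 2 m/s, platform velocity = 14 m/s (same direction)
Using classical velocity addition: v_total = v_object + v_platform
v_total = 2 + 14
v_total = 16 m/s

16 m/s


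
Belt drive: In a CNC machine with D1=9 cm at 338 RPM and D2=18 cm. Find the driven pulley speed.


Given: D1 = 9 cm, w1 = 338 RPM, D2 = 18 cm
Using D1*w1 = D2*w2
w2 = D1*w1 / D2
w2 = 9*338 / 18
w2 = 3042 / 18
w2 = 169 RPM

169 RPM


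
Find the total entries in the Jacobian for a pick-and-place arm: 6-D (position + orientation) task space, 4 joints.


Given: task space dimension = 6, joints = 4
Jacobian is a 6 x 4 matrix
Total entries = rows * columns
Total = 6 * 4
Total = 24

24


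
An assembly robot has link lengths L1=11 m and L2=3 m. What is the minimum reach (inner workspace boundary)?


Given: L1 = 11 m, L2 = 3 m
For a 2-link planar arm, min reach = |L1 - L2| (second link folded back)
Min reach = |11 - 3|
Min reach = 8 m

8 m


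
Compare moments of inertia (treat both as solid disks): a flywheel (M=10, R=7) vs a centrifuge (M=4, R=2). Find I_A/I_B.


Given: M1=10 kg, R1=7 m, M2=4 kg, R2=2 m
For a disk: I = (1/2)*M*R^2, so I_A/I_B = (M1*R1^2)/(M2*R2^2)
M1*R1^2 = 10*49 = 490
M2*R2^2 = 4*4 = 16
I_A/I_B = 490/16 = 245/8

245/8


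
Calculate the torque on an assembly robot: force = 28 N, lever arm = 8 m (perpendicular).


Given: F = 28 N, r = 8 m, angle = 90 deg (perpendicular)
Using tau = F * r * sin(90)
sin(90) = 1
tau = 28 * 8 * 1
tau = 224 Nm

224 Nm


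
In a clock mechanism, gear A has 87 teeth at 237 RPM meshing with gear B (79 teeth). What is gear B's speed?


Given: N1 = 87 teeth, w1 = 237 RPM, N2 = 79 teeth
Using N1*w1 = N2*w2
w2 = N1*w1 / N2
w2 = 87*237 / 79
w2 = 20619 / 79
w2 = 261 RPM

261 RPM


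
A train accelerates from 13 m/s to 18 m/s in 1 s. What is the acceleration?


Given: initial velocity v0 = 13 m/s, final velocity v = 18 m/s, time t = 1 s
Using a = (v - v0) / t
a = (18 - 13) / 1
a = 5 / 1
a = 5 m/s^2

5 m/s^2


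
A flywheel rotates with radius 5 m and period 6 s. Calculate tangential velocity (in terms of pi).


Given: radius r = 5 m, period T = 6 s
Using v = 2*pi*r / T
v = 2*pi*5 / 6
v = 10*pi / 6
v = 5/3*pi m/s

5/3*pi m/s


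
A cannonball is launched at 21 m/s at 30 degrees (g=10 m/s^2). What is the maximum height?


Given: v0 = 21 m/s, theta = 30 deg, g = 10 m/s^2
sin^2(30) = 1/4
Using H = v0^2 * sin^2(theta) / (2*g)
H = 21^2 * 1/4 / (2*10)
H = 441 * 1/4 / 20
H = 441/4 / 20
H = 441/80 m

441/80 m


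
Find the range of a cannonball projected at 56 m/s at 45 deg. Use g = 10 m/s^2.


Given: v0 = 56 m/s, theta = 45 deg, g = 10 m/s^2
sin(2*45) = sin(90) = 1
Using R = v0^2 * sin(2*theta) / g
R = 56^2 * 1 / 10
R = 3136 / 10
R = 1568/5 m

1568/5 m


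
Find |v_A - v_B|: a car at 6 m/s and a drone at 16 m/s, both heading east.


Given: v_A = 6 m/s east, v_B = 16 m/s east
Both move in the same direction; relative speed = |v_A - v_B|
|6 - 16| = |-10|
= 10 m/s

10 m/s


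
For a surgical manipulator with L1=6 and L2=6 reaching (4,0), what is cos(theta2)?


Given: L1 = 6, L2 = 6, target (x, y) = (4, 0)
Using cos(theta2) = (x^2 + y^2 - L1^2 - L2^2) / (2*L1*L2)
x^2 + y^2 = 4^2 + 0 = 16
L1^2 + L2^2 = 36 + 36 = 72
Numerator = 16 - 72 = -56
Denominator = 2*6*6 = 72
cos(theta2) = -56/72 = -7/9

-7/9


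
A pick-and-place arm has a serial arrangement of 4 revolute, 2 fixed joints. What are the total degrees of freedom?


Given: serial robot with 4 revolute, 2 fixed joints
DOF contribution per joint type: revolute=1, prismatic=1, spherical=3, fixed=0
DOF = 4*1 + 2*0
DOF = 4

4


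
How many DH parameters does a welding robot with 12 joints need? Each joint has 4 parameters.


Given: 12 joints, 4 DH parameters per joint (d, theta, a, alpha)
Total DH parameters = number_of_joints * 4
Total = 12 * 4
Total = 48

48


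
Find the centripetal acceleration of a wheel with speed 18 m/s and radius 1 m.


Given: v = 18 m/s, r = 1 m
Using a_c = v^2 / r
a_c = 18^2 / 1
a_c = 324 / 1
a_c = 324 m/s^2

324 m/s^2


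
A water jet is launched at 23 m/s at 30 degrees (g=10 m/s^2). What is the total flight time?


Given: v0 = 23 m/s, theta = 30 deg, g = 10 m/s^2
sin(30) = 1/2
Using T = 2*v0*sin(theta) / g
T = 2*23*1/2 / 10
T = 23 / 10
T = 23/10 s

23/10 s


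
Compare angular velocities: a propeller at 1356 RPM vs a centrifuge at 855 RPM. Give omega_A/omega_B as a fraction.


Given: RPM_A = 1356, RPM_B = 855
omega = 2*pi*RPM/60, so omega_A/omega_B = RPM_A / RPM_B
omega_A/omega_B = 1356 / 855
omega_A/omega_B = 452/285

452/285


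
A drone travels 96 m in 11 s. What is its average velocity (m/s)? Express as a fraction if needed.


Given: distance d = 96 m, time t = 11 s
Using v = d / t
v = 96 / 11
v = 96/11 m/s

96/11 m/s


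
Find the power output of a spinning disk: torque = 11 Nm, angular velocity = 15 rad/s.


Given: tau = 11 Nm, omega = 15 rad/s
Using P = tau * omega
P = 11 * 15
P = 165 W

165 W


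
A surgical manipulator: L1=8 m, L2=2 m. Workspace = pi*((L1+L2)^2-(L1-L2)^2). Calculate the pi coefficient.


Given: L1 = 8, L2 = 2
(L1+L2)^2 = (10)^2 = 100
(L1-L2)^2 = (6)^2 = 36
Difference = 100 - 36 = 64
This equals 4*L1*L2 = 4*8*2 = 64
Workspace area = 64*pi

64


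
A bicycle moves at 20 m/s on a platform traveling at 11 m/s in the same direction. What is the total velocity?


Given: object velocity = 20 m/s, platform velocity = 11 m/s (same direction)
Using classical velocity addition: v_total = v_object + v_platform
v_total = 20 + 11
v_total = 31 m/s

31 m/s


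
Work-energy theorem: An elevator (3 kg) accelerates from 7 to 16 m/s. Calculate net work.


Given: m = 3 kg, v0 = 7 m/s, v = 16 m/s
Using W = (1/2)*m*(v^2 - v0^2)
v^2 = 16^2 = 256
v0^2 = 7^2 = 49
v^2 - v0^2 = 256 - 49 = 207
W = (1/2)*3*207 = 621/2 J

621/2 J


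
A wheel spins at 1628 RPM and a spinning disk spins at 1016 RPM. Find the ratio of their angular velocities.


Given: RPM_A = 1628, RPM_B = 1016
omega = 2*pi*RPM/60, so omega_A/omega_B = RPM_A / RPM_B
omega_A/omega_B = 1628 / 1016
omega_A/omega_B = 407/254

407/254


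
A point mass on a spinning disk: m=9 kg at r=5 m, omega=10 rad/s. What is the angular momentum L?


Given: m = 9 kg, r = 5 m, omega = 10 rad/s
For a point mass: I = m*r^2
I = 9*5^2 = 9*25 = 225
L = I*omega = 225*10
L = 2250 kg*m^2/s

2250 kg*m^2/s


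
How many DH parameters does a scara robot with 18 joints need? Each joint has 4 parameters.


Given: 18 joints, 4 DH parameters per joint (d, theta, a, alpha)
Total DH parameters = number_of_joints * 4
Total = 18 * 4
Total = 72

72


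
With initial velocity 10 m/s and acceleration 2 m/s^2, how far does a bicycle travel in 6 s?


Given: v0 = 10 m/s, a = 2 m/s^2, t = 6 s
Using s = v0*t + (1/2)*a*t^2
s = 10*6 + (1/2)*2*6^2
s = 60 + (1/2)*72
s = 60 + 36
s = 96

96 m


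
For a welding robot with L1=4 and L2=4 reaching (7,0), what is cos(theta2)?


Given: L1 = 4, L2 = 4, target (x, y) = (7, 0)
Using cos(theta2) = (x^2 + y^2 - L1^2 - L2^2) / (2*L1*L2)
x^2 + y^2 = 7^2 + 0 = 49
L1^2 + L2^2 = 16 + 16 = 32
Numerator = 49 - 32 = 17
Denominator = 2*4*4 = 32
cos(theta2) = 17/32 = 17/32

17/32


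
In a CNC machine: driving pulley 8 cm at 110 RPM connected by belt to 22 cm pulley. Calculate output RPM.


Given: D1 = 8 cm, w1 = 110 RPM, D2 = 22 cm
Using D1*w1 = D2*w2
w2 = D1*w1 / D2
w2 = 8*110 / 22
w2 = 880 / 22
w2 = 40 RPM

40 RPM


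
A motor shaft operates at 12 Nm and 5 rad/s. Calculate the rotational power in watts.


Given: tau = 12 Nm, omega = 5 rad/s
Using P = tau * omega
P = 12 * 5
P = 60 W

60 W


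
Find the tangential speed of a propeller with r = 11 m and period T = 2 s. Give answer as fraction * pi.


Given: radius r = 11 m, period T = 2 s
Using v = 2*pi*r / T
v = 2*pi*11 / 2
v = 22*pi / 2
v = 11*pi m/s

11*pi m/s


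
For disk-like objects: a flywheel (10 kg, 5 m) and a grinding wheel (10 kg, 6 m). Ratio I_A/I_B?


Given: M1=10 kg, R1=5 m, M2=10 kg, R2=6 m
For a disk: I = (1/2)*M*R^2, so I_A/I_B = (M1*R1^2)/(M2*R2^2)
M1*R1^2 = 10*25 = 250
M2*R2^2 = 10*36 = 360
I_A/I_B = 250/360 = 25/36

25/36


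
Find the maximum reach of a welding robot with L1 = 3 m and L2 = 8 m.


Given: L1 = 3 m, L2 = 8 m
For a 2-link planar arm, max reach = L1 + L2 (fully extended)
Max reach = 3 + 8
Max reach = 11 m

11 m


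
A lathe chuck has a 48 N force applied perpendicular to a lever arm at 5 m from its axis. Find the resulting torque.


Given: F = 48 N, r = 5 m, angle = 90 deg (perpendicular)
Using tau = F * r * sin(90)
sin(90) = 1
tau = 48 * 5 * 1
tau = 240 Nm

240 Nm


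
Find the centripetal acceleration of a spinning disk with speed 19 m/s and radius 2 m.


Given: v = 19 m/s, r = 2 m
Using a_c = v^2 / r
a_c = 19^2 / 2
a_c = 361 / 2
a_c = 361/2 m/s^2

361/2 m/s^2


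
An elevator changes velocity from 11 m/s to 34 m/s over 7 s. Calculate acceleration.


Given: initial velocity v0 = 11 m/s, final velocity v = 34 m/s, time t = 7 s
Using a = (v - v0) / t
a = (34 - 11) / 7
a = 23 / 7
a = 23/7 m/s^2

23/7 m/s^2


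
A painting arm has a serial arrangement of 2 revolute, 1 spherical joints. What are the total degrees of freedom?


Given: serial robot with 2 revolute, 1 spherical joints
DOF contribution per joint type: revolute=1, prismatic=1, spherical=3, fixed=0
DOF = 2*1 + 1*3
DOF = 5

5


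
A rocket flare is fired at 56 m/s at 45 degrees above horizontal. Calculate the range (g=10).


Given: v0 = 56 m/s, theta = 45 deg, g = 10 m/s^2
sin(2*45) = sin(90) = 1
Using R = v0^2 * sin(2*theta) / g
R = 56^2 * 1 / 10
R = 3136 / 10
R = 1568/5 m

1568/5 m


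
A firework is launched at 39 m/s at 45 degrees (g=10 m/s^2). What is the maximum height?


Given: v0 = 39 m/s, theta = 45 deg, g = 10 m/s^2
sin^2(45) = 1/2
Using H = v0^2 * sin^2(theta) / (2*g)
H = 39^2 * 1/2 / (2*10)
H = 1521 * 1/2 / 20
H = 1521/2 / 20
H = 1521/40 m

1521/40 m


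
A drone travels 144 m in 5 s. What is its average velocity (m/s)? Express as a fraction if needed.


Given: distance d = 144 m, time t = 5 s
Using v = d / t
v = 144 / 5
v = 144/5 m/s

144/5 m/s


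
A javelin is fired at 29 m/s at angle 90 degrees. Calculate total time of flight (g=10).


Given: v0 = 29 m/s, theta = 90 deg, g = 10 m/s^2
sin(90) = 1
Using T = 2*v0*sin(theta) / g
T = 2*29*1 / 10
T = 58 / 10
T = 29/5 s

29/5 s


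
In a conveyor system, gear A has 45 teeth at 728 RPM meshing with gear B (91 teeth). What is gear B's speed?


Given: N1 = 45 teeth, w1 = 728 RPM, N2 = 91 teeth
Using N1*w1 = N2*w2
w2 = N1*w1 / N2
w2 = 45*728 / 91
w2 = 32760 / 91
w2 = 360 RPM

360 RPM


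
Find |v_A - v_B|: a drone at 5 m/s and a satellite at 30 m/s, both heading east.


Given: v_A = 5 m/s east, v_B = 30 m/s east
Both move in the same direction; relative speed = |v_A - v_B|
|5 - 30| = |-25|
= 25 m/s

25 m/s


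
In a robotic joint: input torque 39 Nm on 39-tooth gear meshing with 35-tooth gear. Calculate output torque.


Given: N1 = 39, N2 = 35, T1 = 39 Nm
Using T2/T1 = N2/N1
T2 = T1 * N2 / N1
T2 = 39 * 35 / 39
T2 = 1365 / 39
T2 = 35 Nm

35 Nm


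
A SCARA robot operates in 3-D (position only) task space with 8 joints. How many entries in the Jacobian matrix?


Given: task space dimension = 3, joints = 8
Jacobian is a 3 x 8 matrix
Total entries = rows * columns
Total = 3 * 8
Total = 24

24


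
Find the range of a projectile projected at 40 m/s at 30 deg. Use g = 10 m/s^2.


Given: v0 = 40 m/s, theta = 30 deg, g = 10 m/s^2
sin(2*30) = sin(60) = sqrt(3)/2
Using R = v0^2 * sin(2*theta) / g
R = 40^2 * (sqrt(3)/2) / 10
R = 1600 * sqrt(3) / 20
R = 80*sqrt(3) m

80*sqrt(3) m


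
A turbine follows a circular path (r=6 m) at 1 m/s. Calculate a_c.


Given: v = 1 m/s, r = 6 m
Using a_c = v^2 / r
a_c = 1^2 / 6
a_c = 1 / 6
a_c = 1/6 m/s^2

1/6 m/s^2


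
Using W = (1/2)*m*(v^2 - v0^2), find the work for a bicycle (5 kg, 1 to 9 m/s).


Given: m = 5 kg, v0 = 1 m/s, v = 9 m/s
Using W = (1/2)*m*(v^2 - v0^2)
v^2 = 9^2 = 81
v0^2 = 1^2 = 1
v^2 - v0^2 = 81 - 1 = 80
W = (1/2)*5*80 = 200 J

200 J


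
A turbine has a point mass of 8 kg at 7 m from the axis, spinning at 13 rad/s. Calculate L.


Given: m = 8 kg, r = 7 m, omega = 13 rad/s
For a point mass: I = m*r^2
I = 8*7^2 = 8*49 = 392
L = I*omega = 392*13
L = 5096 kg*m^2/s

5096 kg*m^2/s


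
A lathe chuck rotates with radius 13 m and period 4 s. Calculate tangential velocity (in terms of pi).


Given: radius r = 13 m, period T = 4 s
Using v = 2*pi*r / T
v = 2*pi*13 / 4
v = 26*pi / 4
v = 13/2*pi m/s

13/2*pi m/s


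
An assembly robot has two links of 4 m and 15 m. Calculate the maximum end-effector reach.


Given: L1 = 4 m, L2 = 15 m
For a 2-link planar arm, max reach = L1 + L2 (fully extended)
Max reach = 4 + 15
Max reach = 19 m

19 m


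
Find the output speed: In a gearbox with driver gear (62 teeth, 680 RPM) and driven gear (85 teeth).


Given: N1 = 62 teeth, w1 = 680 RPM, N2 = 85 teeth
Using N1*w1 = N2*w2
w2 = N1*w1 / N2
w2 = 62*680 / 85
w2 = 42160 / 85
w2 = 496 RPM

496 RPM


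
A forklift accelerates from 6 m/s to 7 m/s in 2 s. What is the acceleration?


Given: initial velocity v0 = 6 m/s, final velocity v = 7 m/s, time t = 2 s
Using a = (v - v0) / t
a = (7 - 6) / 2
a = 1 / 2
a = 1/2 m/s^2

1/2 m/s^2


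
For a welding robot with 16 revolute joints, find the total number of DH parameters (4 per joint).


Given: 16 joints, 4 DH parameters per joint (d, theta, a, alpha)
Total DH parameters = number_of_joints * 4
Total = 16 * 4
Total = 64

64


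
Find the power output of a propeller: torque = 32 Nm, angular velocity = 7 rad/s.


Given: tau = 32 Nm, omega = 7 rad/s
Using P = tau * omega
P = 32 * 7
P = 224 W

224 W


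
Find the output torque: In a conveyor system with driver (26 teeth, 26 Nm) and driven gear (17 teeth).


Given: N1 = 26, N2 = 17, T1 = 26 Nm
Using T2/T1 = N2/N1
T2 = T1 * N2 / N1
T2 = 26 * 17 / 26
T2 = 442 / 26
T2 = 17 Nm

17 Nm
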